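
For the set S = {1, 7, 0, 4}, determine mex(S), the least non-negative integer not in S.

The values 0, 1 are all present; 2 is the first non-negative integer missing from the set.

2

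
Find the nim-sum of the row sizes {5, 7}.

2

Compute the nim-sum pairwise:
5 ⊕ 7 = 2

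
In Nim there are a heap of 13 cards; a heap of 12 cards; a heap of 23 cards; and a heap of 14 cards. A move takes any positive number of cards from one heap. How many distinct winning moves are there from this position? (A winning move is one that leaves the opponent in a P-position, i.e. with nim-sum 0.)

1

Nim-sum: 13 XOR 12 XOR 23 XOR 14 = 24.
The overall nim-sum is X = 24. A heap of size p has a winning move iff p XOR X < p (reduce it to p XOR X).
  13: 13 XOR 24 = 21 ≥ 13 — no move.
  12: 12 XOR 24 = 20 ≥ 12 — no move.
  23: 23 XOR 24 = 15 < 23 — winning move (to 15).
  14: 14 XOR 24 = 22 ≥ 14 — no move.
That gives 1 winning move.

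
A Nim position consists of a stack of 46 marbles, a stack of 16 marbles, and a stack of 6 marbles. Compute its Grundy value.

56

Nim-sum: 46 XOR 16 XOR 6 = 56.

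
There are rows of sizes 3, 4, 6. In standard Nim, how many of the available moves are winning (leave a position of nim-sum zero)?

Bitwise XOR of the heap sizes:
  011  (3)
  100  (4)
  110  (6)
  ---
  001  (1)
The overall nim-sum is X = 1. A row of size p has a winning move iff p XOR X < p (reduce it to p XOR X).
  3: 3 XOR 1 = 2 < 3 — winning move (to 2).
  4: 4 XOR 1 = 5 ≥ 4 — no move.
  6: 6 XOR 1 = 7 ≥ 6 — no move.
That gives 1 winning move.

1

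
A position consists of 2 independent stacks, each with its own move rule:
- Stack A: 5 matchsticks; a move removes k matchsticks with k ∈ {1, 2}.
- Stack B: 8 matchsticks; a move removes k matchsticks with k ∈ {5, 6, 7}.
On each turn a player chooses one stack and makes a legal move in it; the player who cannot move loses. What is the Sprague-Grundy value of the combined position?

Grundy values for stack A (subtraction set {1, 2}):
k:     0  1  2  3  4  5
g(k):  0  1  2  0  1  2
So g(5) = 2.
Grundy values for stack B (subtraction set {5, 6, 7}):
k:     0  1  2  3  4  5  6  7  8
g(k):  0  0  0  0  0  1  1  1  1
So g(8) = 1.
The value of a disjunctive sum is the nim-sum of the parts.
Combined value = 2 ⊕ 1 = 3.

3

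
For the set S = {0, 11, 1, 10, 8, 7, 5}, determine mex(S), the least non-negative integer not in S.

2

The values 0, 1 are all present; 2 is the first non-negative integer missing from the set.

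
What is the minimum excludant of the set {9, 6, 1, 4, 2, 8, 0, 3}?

5

The values 0, 1, 2, 3, 4 are all present; 5 is the first non-negative integer missing from the set.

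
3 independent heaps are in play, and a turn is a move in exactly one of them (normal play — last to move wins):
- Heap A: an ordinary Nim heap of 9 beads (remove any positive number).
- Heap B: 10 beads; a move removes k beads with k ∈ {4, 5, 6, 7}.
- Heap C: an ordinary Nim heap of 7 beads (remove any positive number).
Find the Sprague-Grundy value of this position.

12

Heap A is a plain Nim heap of size 9, so its Grundy value is 9.
Grundy values for heap B (subtraction set {4, 5, 6, 7}):
k:     0  1  2  3  4  5  6  7  8  9 10
g(k):  0  0  0  0  1  1  1  1  2  2  2
So g(10) = 2.
Heap C is a plain Nim heap of size 7, so its Grundy value is 7.
The value of a disjunctive sum is the nim-sum of the parts.
Combined value = 9 XOR 2 XOR 7 = 12.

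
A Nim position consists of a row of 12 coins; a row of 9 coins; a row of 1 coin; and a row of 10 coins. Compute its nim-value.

14

Bitwise XOR of the heap sizes:
  1100  (12)
  1001  (9)
  0001  (1)
  1010  (10)
  ----
  1110  (14)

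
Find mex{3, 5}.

0

0 is not in the set, so the mex is 0.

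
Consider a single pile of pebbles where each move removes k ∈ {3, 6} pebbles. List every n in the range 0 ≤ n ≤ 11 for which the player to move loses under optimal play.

0, 1, 2, 9, 10, 11

Grundy values for subtraction set {3, 6}:
g(0) = mex{} = 0
g(1) = mex{} = 0
g(2) = mex{} = 0
g(3) = mex{0} = 1
g(4) = mex{0} = 1
g(5) = mex{0} = 1
g(6) = mex{0,1} = 2
g(7) = mex{0,1} = 2
g(8) = mex{0,1} = 2
g(9) = mex{1,2} = 0
g(10) = mex{1,2} = 0
g(11) = mex{1,2} = 0
The P-positions (g = 0) in 0..11 are 0, 1, 2, 9, 10, 11.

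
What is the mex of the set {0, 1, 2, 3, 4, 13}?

The values 0, 1, 2, 3, 4 are all present; 5 is the first non-negative integer missing from the set.

5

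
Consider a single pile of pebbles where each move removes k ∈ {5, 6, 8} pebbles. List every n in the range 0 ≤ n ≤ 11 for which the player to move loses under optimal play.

0, 1, 2, 3, 4

Grundy values for subtraction set {5, 6, 8}:
k:     0  1  2  3  4  5  6  7  8  9 10 11
g(k):  0  0  0  0  0  1  1  1  1  1  2  2
The P-positions (g = 0) in 0..11 are 0, 1, 2, 3, 4.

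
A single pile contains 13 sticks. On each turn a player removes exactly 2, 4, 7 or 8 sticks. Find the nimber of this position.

1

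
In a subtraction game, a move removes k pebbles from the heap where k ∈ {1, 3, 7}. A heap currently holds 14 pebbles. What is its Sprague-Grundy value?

Compute g(0), g(1), … for moves {1, 3, 7}:
k:     0  1  2  3  4  5  6  7  8  9 10 11 12 13 14
g(k):  0  1  0  1  0  1  0  1  0  1  0  1  0  1  0
So g(14) = 0.

0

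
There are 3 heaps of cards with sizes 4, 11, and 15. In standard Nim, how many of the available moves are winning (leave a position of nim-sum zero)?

0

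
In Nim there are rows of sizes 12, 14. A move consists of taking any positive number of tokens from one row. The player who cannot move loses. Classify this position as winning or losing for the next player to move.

Winning position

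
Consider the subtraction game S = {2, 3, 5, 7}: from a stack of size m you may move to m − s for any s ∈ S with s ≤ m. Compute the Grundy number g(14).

Build the Grundy sequence with g(k) = mex{g(k−s) : s ∈ {2, 3, 5, 7}, s ≤ k}:
g(0) = mex{} = 0
g(1) = mex{} = 0
g(2) = mex{0} = 1
g(3) = mex{0} = 1
g(4) = mex{0,1} = 2
g(5) = mex{0,1} = 2
g(6) = mex{0,1,2} = 3
g(7) = mex{0,1,2} = 3
g(8) = mex{0,1,2,3} = 4
g(9) = mex{1,2,3} = 0
g(10) = mex{1,2,3,4} = 0
g(11) = mex{0,2,3,4} = 1
g(12) = mex{0,2,3} = 1
g(13) = mex{0,1,3,4} = 2
g(14) = mex{0,1,3} = 2
So g(14) = 2.

2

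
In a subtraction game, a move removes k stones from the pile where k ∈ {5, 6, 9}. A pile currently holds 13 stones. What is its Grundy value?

2

Compute g(0), g(1), … for moves {5, 6, 9}:
k:     0  1  2  3  4  5  6  7  8  9 10 11 12 13
g(k):  0  0  0  0  0  1  1  1  1  1  2  2  2  2
So g(13) = 2.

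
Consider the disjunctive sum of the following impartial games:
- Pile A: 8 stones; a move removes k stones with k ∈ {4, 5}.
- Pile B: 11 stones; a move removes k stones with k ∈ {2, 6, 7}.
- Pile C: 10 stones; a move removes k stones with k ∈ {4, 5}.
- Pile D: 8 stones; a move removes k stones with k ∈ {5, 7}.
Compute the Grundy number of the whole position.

2

Build the Grundy sequence for pile A with g(k) = mex{g(k−s) : s ∈ {4, 5}, s ≤ k}:
k:     0  1  2  3  4  5  6  7  8
g(k):  0  0  0  0  1  1  1  1  2
So g(8) = 2.
Build the Grundy sequence for pile B with g(k) = mex{g(k−s) : s ∈ {2, 6, 7}, s ≤ k}:
g(0) = mex{} = 0
g(1) = mex{} = 0
g(2) = mex{0} = 1
g(3) = mex{0} = 1
g(4) = mex{1} = 0
g(5) = mex{1} = 0
g(6) = mex{0} = 1
g(7) = mex{0} = 1
g(8) = mex{0,1} = 2
g(9) = mex{1} = 0
g(10) = mex{0,1,2} = 3
g(11) = mex{0} = 1
So g(11) = 1.
For pile C, compute g(0), g(1), … with moves {4, 5}:
k:     0  1  2  3  4  5  6  7  8  9 10
g(k):  0  0  0  0  1  1  1  1  2  0  0
So g(10) = 0.
Grundy values for pile D (subtraction set {5, 7}):
k:     0  1  2  3  4  5  6  7  8
g(k):  0  0  0  0  0  1  1  1  1
So g(8) = 1.
The value of a disjunctive sum is the nim-sum of the parts.
Combined value = 2 XOR 1 XOR 0 XOR 1 = 2.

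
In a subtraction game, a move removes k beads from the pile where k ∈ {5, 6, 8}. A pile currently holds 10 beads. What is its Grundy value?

Grundy values for subtraction set {5, 6, 8}:
k:     0  1  2  3  4  5  6  7  8  9 10
g(k):  0  0  0  0  0  1  1  1  1  1  2
So g(10) = 2.

2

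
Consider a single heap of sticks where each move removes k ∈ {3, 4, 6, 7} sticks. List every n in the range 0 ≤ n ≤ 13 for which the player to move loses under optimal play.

0, 1, 2, 10, 11, 12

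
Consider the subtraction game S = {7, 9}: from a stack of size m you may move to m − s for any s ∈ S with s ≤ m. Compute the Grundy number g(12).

Build the Grundy sequence with g(k) = mex{g(k−s) : s ∈ {7, 9}, s ≤ k}:
k:     0  1  2  3  4  5  6  7  8  9 10 11 12
g(k):  0  0  0  0  0  0  0  1  1  1  1  1  1
So g(12) = 1.

1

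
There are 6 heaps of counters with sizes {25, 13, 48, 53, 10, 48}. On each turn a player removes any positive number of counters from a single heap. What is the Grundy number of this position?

Write each in binary and XOR column by column:
  011001  (25)
  001101  (13)
  110000  (48)
  110101  (53)
  001010  (10)
  110000  (48)
  ------
  101011  (43)

43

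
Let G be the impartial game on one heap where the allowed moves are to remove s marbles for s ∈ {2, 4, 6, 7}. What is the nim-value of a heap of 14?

Build the Grundy sequence with g(k) = mex{g(k−s) : s ∈ {2, 4, 6, 7}, s ≤ k}:
k:     0  1  2  3  4  5  6  7  8  9 10 11 12 13 14
g(k):  0  0  1  1  2  2  3  3  4  0  0  1  1  2  2
So g(14) = 2.

2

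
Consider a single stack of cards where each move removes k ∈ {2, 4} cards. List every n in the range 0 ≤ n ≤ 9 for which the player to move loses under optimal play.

Grundy values for subtraction set {2, 4}:
k:     0  1  2  3  4  5  6  7  8  9
g(k):  0  0  1  1  2  2  0  0  1  1
The P-positions (g = 0) in 0..9 are 0, 1, 6, 7.

0, 1, 6, 7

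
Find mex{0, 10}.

0 is in the set but 1 is not, so the mex is 1.

1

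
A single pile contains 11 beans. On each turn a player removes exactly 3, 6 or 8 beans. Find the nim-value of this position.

Build the Grundy sequence with g(k) = mex{g(k−s) : s ∈ {3, 6, 8}, s ≤ k}:
g(0) = mex{} = 0
g(1) = mex{} = 0
g(2) = mex{} = 0
g(3) = mex{0} = 1
g(4) = mex{0} = 1
g(5) = mex{0} = 1
g(6) = mex{0,1} = 2
g(7) = mex{0,1} = 2
g(8) = mex{0,1} = 2
g(9) = mex{0,1,2} = 3
g(10) = mex{0,1,2} = 3
g(11) = mex{1,2} = 0
So g(11) = 0.

0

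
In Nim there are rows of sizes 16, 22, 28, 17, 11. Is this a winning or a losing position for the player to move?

Compute the nim-sum pairwise:
16 XOR 22 = 6
6 XOR 28 = 26
26 XOR 17 = 11
11 XOR 11 = 0
The nim-sum is 0, so this is a P-position: the player to move is in a losing position under optimal play.

Losing position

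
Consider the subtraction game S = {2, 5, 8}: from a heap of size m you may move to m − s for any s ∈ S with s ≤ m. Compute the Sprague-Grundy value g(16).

Grundy values for subtraction set {2, 5, 8}:
k:     0  1  2  3  4  5  6  7  8  9 10 11 12 13 14 15 16
g(k):  0  0  1  1  0  2  1  0  2  1  0  0  1  1  0  2  1
So g(16) = 1.

1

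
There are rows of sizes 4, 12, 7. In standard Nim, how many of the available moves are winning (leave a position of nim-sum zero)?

1

Bitwise XOR of the heap sizes:
  0100  (4)
  1100  (12)
  0111  (7)
  ----
  1111  (15)
The overall nim-sum is X = 15. A row of size p has a winning move iff p XOR X < p (reduce it to p XOR X).
  4: 4 XOR 15 = 11 ≥ 4 — no move.
  12: 12 XOR 15 = 3 < 12 — winning move (to 3).
  7: 7 XOR 15 = 8 ≥ 7 — no move.
That gives 1 winning move.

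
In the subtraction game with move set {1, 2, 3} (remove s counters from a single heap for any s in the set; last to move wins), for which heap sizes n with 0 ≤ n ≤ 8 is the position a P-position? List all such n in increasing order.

Compute g(0), g(1), … for moves {1, 2, 3}:
g(0) = mex{} = 0
g(1) = mex{0} = 1
g(2) = mex{0,1} = 2
g(3) = mex{0,1,2} = 3
g(4) = mex{1,2,3} = 0
g(5) = mex{0,2,3} = 1
g(6) = mex{0,1,3} = 2
g(7) = mex{0,1,2} = 3
g(8) = mex{1,2,3} = 0
The P-positions (g = 0) in 0..8 are 0, 4, 8.

0, 4, 8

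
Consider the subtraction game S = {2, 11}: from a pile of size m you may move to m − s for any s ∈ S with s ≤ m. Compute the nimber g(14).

Grundy values for subtraction set {2, 11}:
k:     0  1  2  3  4  5  6  7  8  9 10 11 12 13 14
g(k):  0  0  1  1  0  0  1  1  0  0  1  1  2  0  0
So g(14) = 0.

0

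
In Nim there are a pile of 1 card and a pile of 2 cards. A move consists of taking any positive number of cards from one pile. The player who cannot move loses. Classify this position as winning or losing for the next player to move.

Winning position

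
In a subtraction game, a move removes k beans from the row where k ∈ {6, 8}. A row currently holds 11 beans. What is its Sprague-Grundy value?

1

Grundy values for subtraction set {6, 8}:
g(0) = mex{} = 0
g(1) = mex{} = 0
g(2) = mex{} = 0
g(3) = mex{} = 0
g(4) = mex{} = 0
g(5) = mex{} = 0
g(6) = mex{0} = 1
g(7) = mex{0} = 1
g(8) = mex{0} = 1
g(9) = mex{0} = 1
g(10) = mex{0} = 1
g(11) = mex{0} = 1
So g(11) = 1.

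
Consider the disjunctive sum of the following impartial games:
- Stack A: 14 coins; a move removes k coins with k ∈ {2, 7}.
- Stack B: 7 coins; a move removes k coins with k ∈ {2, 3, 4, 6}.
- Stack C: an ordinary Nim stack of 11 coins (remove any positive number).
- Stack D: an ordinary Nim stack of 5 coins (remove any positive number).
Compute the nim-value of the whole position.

13

Grundy values for stack A (subtraction set {2, 7}):
k:     0  1  2  3  4  5  6  7  8  9 10 11 12 13 14
g(k):  0  0  1  1  0  0  1  1  2  0  0  1  1  0  0
So g(14) = 0.
Build the Grundy sequence for stack B with g(k) = mex{g(k−s) : s ∈ {2, 3, 4, 6}, s ≤ k}:
k:     0  1  2  3  4  5  6  7
g(k):  0  0  1  1  2  2  3  3
So g(7) = 3.
Stack C is a plain Nim stack of size 11, so its Grundy value is 11.
Stack D is a plain Nim stack of size 5, so its Grundy value is 5.
The value of a disjunctive sum is the nim-sum of the parts.
Combined value = 0 ⊕ 3 ⊕ 11 ⊕ 5 = 13.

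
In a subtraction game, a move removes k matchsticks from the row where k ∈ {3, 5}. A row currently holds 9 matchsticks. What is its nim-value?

0

Compute g(0), g(1), … for moves {3, 5}:
k:     0  1  2  3  4  5  6  7  8  9
g(k):  0  0  0  1  1  1  2  2  0  0
So g(9) = 0.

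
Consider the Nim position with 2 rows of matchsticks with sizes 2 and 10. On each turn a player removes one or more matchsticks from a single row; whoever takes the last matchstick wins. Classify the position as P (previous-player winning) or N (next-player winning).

N-position

Write each in binary and XOR column by column:
  0010  (2)
  1010  (10)
  ----
  1000  (8)
The nim-sum is 8 ≠ 0, so this is an N-position: the player to move can win.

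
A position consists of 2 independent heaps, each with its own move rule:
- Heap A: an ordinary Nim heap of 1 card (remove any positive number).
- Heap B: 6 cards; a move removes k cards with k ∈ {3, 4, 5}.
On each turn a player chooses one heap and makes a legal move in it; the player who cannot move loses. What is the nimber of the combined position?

3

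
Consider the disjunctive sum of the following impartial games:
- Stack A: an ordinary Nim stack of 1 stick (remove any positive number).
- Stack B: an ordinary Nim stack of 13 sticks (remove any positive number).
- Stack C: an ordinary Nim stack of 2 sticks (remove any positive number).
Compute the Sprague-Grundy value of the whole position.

14

Stack A is a plain Nim stack of size 1, so its Grundy value is 1.
Stack B is a plain Nim stack of size 13, so its Grundy value is 13.
Stack C is a plain Nim stack of size 2, so its Grundy value is 2.
By the Sprague-Grundy theorem, the Grundy value of a sum of independent games is the XOR of the component values.
Combined value = 1 ⊕ 13 ⊕ 2 = 14.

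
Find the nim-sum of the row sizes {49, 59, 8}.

Compute the nim-sum pairwise:
49 XOR 59 = 10
10 XOR 8 = 2

2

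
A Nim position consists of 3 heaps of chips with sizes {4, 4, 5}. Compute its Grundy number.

5

Compute the nim-sum pairwise:
4 ⊕ 4 = 0
0 ⊕ 5 = 5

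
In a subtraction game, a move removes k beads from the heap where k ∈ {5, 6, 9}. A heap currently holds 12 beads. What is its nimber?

Build the Grundy sequence with g(k) = mex{g(k−s) : s ∈ {5, 6, 9}, s ≤ k}:
k:     0  1  2  3  4  5  6  7  8  9 10 11 12
g(k):  0  0  0  0  0  1  1  1  1  1  2  2  2
So g(12) = 2.

2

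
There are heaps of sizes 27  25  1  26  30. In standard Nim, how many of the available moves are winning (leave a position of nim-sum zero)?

Compute the nim-sum pairwise:
27 XOR 25 = 2
2 XOR 1 = 3
3 XOR 26 = 25
25 XOR 30 = 7
The overall nim-sum is X = 7. A heap of size p has a winning move iff p XOR X < p (reduce it to p XOR X).
  27: 27 XOR 7 = 28 ≥ 27 — no move.
  25: 25 XOR 7 = 30 ≥ 25 — no move.
  1: 1 XOR 7 = 6 ≥ 1 — no move.
  26: 26 XOR 7 = 29 ≥ 26 — no move.
  30: 30 XOR 7 = 25 < 30 — winning move (to 25).
That gives 1 winning move.

1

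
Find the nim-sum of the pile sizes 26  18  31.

In binary:
  11010  (26)
  10010  (18)
  11111  (31)
  -----
  10111  (23)

23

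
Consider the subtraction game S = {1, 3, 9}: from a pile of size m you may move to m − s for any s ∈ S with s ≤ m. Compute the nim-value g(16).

0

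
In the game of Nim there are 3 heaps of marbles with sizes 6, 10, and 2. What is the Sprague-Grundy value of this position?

14

In binary:
  0110  (6)
  1010  (10)
  0010  (2)
  ----
  1110  (14)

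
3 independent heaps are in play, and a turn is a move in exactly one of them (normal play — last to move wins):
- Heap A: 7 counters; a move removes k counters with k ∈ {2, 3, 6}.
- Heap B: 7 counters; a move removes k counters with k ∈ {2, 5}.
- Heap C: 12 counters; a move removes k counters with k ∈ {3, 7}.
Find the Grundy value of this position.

Build the Grundy sequence for heap A with g(k) = mex{g(k−s) : s ∈ {2, 3, 6}, s ≤ k}:
g(0) = mex{} = 0
g(1) = mex{} = 0
g(2) = mex{0} = 1
g(3) = mex{0} = 1
g(4) = mex{0,1} = 2
g(5) = mex{1} = 0
g(6) = mex{0,1,2} = 3
g(7) = mex{0,2} = 1
So g(7) = 1.
Build the Grundy sequence for heap B with g(k) = mex{g(k−s) : s ∈ {2, 5}, s ≤ k}:
k:     0  1  2  3  4  5  6  7
g(k):  0  0  1  1  0  2  1  0
So g(7) = 0.
Build the Grundy sequence for heap C with g(k) = mex{g(k−s) : s ∈ {3, 7}, s ≤ k}:
g(0) = mex{} = 0
g(1) = mex{} = 0
g(2) = mex{} = 0
g(3) = mex{0} = 1
g(4) = mex{0} = 1
g(5) = mex{0} = 1
g(6) = mex{1} = 0
g(7) = mex{0,1} = 2
g(8) = mex{0,1} = 2
g(9) = mex{0} = 1
g(10) = mex{1,2} = 0
g(11) = mex{1,2} = 0
g(12) = mex{1} = 0
So g(12) = 0.
By the Sprague-Grundy theorem, the Grundy value of a sum of independent games is the XOR of the component values.
Combined value = 1 ⊕ 0 ⊕ 0 = 1.

1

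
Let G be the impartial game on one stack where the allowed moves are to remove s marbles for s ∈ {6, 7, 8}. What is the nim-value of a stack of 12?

Grundy values for subtraction set {6, 7, 8}:
g(0) = mex{} = 0
g(1) = mex{} = 0
g(2) = mex{} = 0
g(3) = mex{} = 0
g(4) = mex{} = 0
g(5) = mex{} = 0
g(6) = mex{0} = 1
g(7) = mex{0} = 1
g(8) = mex{0} = 1
g(9) = mex{0} = 1
g(10) = mex{0} = 1
g(11) = mex{0} = 1
g(12) = mex{0,1} = 2
So g(12) = 2.

2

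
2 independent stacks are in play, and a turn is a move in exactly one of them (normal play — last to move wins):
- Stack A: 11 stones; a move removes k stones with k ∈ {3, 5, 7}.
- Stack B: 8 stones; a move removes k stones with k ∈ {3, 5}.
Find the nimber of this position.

0

Grundy values for stack A (subtraction set {3, 5, 7}):
g(0) = mex{} = 0
g(1) = mex{} = 0
g(2) = mex{} = 0
g(3) = mex{0} = 1
g(4) = mex{0} = 1
g(5) = mex{0} = 1
g(6) = mex{0,1} = 2
g(7) = mex{0,1} = 2
g(8) = mex{0,1} = 2
g(9) = mex{0,1,2} = 3
g(10) = mex{1,2} = 0
g(11) = mex{1,2} = 0
So g(11) = 0.
For stack B, compute g(0), g(1), … with moves {3, 5}:
k:     0  1  2  3  4  5  6  7  8
g(k):  0  0  0  1  1  1  2  2  0
So g(8) = 0.
By the Sprague-Grundy theorem, the Grundy value of a sum of independent games is the XOR of the component values.
Combined value = 0 XOR 0 = 0.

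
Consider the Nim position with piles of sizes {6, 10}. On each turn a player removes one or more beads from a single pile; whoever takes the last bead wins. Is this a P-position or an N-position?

N-position

Nim-sum: 6 ^ 10 = 12.
The nim-sum is 12 ≠ 0, so this is an N-position: the player to move can win.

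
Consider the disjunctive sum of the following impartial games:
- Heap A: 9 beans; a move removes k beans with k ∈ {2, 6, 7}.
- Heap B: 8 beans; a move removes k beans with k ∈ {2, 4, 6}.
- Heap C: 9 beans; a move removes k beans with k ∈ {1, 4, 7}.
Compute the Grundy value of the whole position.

Build the Grundy sequence for heap A with g(k) = mex{g(k−s) : s ∈ {2, 6, 7}, s ≤ k}:
k:     0  1  2  3  4  5  6  7  8  9
g(k):  0  0  1  1  0  0  1  1  2  0
So g(9) = 0.
For heap B, compute g(0), g(1), … with moves {2, 4, 6}:
k:     0  1  2  3  4  5  6  7  8
g(k):  0  0  1  1  2  2  3  3  0
So g(8) = 0.
For heap C, compute g(0), g(1), … with moves {1, 4, 7}:
k:     0  1  2  3  4  5  6  7  8  9
g(k):  0  1  0  1  2  0  1  2  0  1
So g(9) = 1.
The value of a disjunctive sum is the nim-sum of the parts.
Combined value = 0 XOR 0 XOR 1 = 1.

1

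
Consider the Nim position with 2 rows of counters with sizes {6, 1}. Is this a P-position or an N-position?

Compute the nim-sum pairwise:
6 XOR 1 = 7
The nim-sum is 7 ≠ 0, so this is an N-position: the player to move can win.

N-position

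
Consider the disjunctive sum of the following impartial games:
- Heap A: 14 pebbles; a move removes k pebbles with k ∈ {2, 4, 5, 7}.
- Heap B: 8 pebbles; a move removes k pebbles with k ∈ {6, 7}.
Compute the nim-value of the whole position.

3

For heap A, compute g(0), g(1), … with moves {2, 4, 5, 7}:
k:     0  1  2  3  4  5  6  7  8  9 10 11 12 13 14
g(k):  0  0  1  1  2  2  3  3  4  0  0  1  1  2  2
So g(14) = 2.
Grundy values for heap B (subtraction set {6, 7}):
g(0) = mex{} = 0
g(1) = mex{} = 0
g(2) = mex{} = 0
g(3) = mex{} = 0
g(4) = mex{} = 0
g(5) = mex{} = 0
g(6) = mex{0} = 1
g(7) = mex{0} = 1
g(8) = mex{0} = 1
So g(8) = 1.
The value of a disjunctive sum is the nim-sum of the parts.
Combined value = 2 ⊕ 1 = 3.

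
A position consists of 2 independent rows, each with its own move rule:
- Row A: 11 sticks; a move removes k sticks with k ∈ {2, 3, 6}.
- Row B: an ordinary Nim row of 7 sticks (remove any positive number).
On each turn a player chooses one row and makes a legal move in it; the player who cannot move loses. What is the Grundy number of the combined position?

6

Grundy values for row A (subtraction set {2, 3, 6}):
k:     0  1  2  3  4  5  6  7  8  9 10 11
g(k):  0  0  1  1  2  0  3  1  2  0  0  1
So g(11) = 1.
Row B is a plain Nim row of size 7, so its Grundy value is 7.
The value of a disjunctive sum is the nim-sum of the parts.
Combined value = 1 ⊕ 7 = 6.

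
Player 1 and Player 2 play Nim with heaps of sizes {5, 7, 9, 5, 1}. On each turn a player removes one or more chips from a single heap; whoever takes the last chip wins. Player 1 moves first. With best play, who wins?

Player 1 wins

Nim-sum: 5 ⊕ 7 ⊕ 9 ⊕ 5 ⊕ 1 = 15.
The nim-sum is 15 ≠ 0, so this is an N-position: the player to move can win; Player 1 has a winning move.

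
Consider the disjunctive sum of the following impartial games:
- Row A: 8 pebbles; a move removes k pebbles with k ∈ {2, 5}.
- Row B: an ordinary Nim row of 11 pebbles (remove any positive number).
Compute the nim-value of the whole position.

Build the Grundy sequence for row A with g(k) = mex{g(k−s) : s ∈ {2, 5}, s ≤ k}:
k:     0  1  2  3  4  5  6  7  8
g(k):  0  0  1  1  0  2  1  0  0
So g(8) = 0.
Row B is a plain Nim row of size 11, so its Grundy value is 11.
The value of a disjunctive sum is the nim-sum of the parts.
Combined value = 0 ⊕ 11 = 11.

11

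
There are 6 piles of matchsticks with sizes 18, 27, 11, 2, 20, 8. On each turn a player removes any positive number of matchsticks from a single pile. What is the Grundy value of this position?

Bitwise XOR of the heap sizes:
  10010  (18)
  11011  (27)
  01011  (11)
  00010  (2)
  10100  (20)
  01000  (8)
  -----
  11100  (28)

28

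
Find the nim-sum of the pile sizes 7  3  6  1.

3

Compute the nim-sum pairwise:
7 ^ 3 = 4
4 ^ 6 = 2
2 ^ 1 = 3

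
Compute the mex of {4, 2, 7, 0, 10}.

1

0 is in the set but 1 is not, so the mex is 1.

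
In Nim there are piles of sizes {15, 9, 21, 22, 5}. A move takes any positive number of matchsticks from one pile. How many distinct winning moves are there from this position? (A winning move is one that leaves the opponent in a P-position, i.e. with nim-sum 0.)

0

Nim-sum: 15 XOR 9 XOR 21 XOR 22 XOR 5 = 0.
The nim-sum is already 0, so every move leaves a nonzero nim-sum — there are no winning moves.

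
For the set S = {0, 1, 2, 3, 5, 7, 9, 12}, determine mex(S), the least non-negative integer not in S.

The values 0, 1, 2, 3 are all present; 4 is the first non-negative integer missing from the set.

4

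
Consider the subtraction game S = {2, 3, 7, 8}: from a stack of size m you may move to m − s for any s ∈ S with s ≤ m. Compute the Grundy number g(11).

Build the Grundy sequence with g(k) = mex{g(k−s) : s ∈ {2, 3, 7, 8}, s ≤ k}:
g(0) = mex{} = 0
g(1) = mex{} = 0
g(2) = mex{0} = 1
g(3) = mex{0} = 1
g(4) = mex{0,1} = 2
g(5) = mex{1} = 0
g(6) = mex{1,2} = 0
g(7) = mex{0,2} = 1
g(8) = mex{0} = 1
g(9) = mex{0,1} = 2
g(10) = mex{1} = 0
g(11) = mex{1,2} = 0
So g(11) = 0.

0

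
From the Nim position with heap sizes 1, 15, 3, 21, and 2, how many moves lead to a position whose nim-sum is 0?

Nim-sum: 1 ^ 15 ^ 3 ^ 21 ^ 2 = 26.
The overall nim-sum is X = 26. A heap of size p has a winning move iff p XOR X < p (reduce it to p XOR X).
  1: 1 XOR 26 = 27 ≥ 1 — no move.
  15: 15 XOR 26 = 21 ≥ 15 — no move.
  3: 3 XOR 26 = 25 ≥ 3 — no move.
  21: 21 XOR 26 = 15 < 21 — winning move (to 15).
  2: 2 XOR 26 = 24 ≥ 2 — no move.
That gives 1 winning move.

1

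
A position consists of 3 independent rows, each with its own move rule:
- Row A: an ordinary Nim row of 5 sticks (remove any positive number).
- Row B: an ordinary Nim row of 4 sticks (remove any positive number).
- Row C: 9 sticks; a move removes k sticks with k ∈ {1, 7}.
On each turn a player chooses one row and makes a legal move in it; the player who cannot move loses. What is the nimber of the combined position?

0

Row A is a plain Nim row of size 5, so its Grundy value is 5.
Row B is a plain Nim row of size 4, so its Grundy value is 4.
Build the Grundy sequence for row C with g(k) = mex{g(k−s) : s ∈ {1, 7}, s ≤ k}:
k:     0  1  2  3  4  5  6  7  8  9
g(k):  0  1  0  1  0  1  0  1  0  1
So g(9) = 1.
The value of a disjunctive sum is the nim-sum of the parts.
Combined value = 5 ⊕ 4 ⊕ 1 = 0.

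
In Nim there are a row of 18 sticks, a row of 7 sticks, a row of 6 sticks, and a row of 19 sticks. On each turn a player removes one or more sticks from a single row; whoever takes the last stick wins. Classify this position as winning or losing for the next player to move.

Losing position

Nim-sum: 18 XOR 7 XOR 6 XOR 19 = 0.
The nim-sum is 0, so this is a P-position: the player to move is in a losing position under optimal play.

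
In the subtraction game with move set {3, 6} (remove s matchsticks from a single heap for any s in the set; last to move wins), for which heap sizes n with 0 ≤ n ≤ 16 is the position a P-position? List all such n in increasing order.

Grundy values for subtraction set {3, 6}:
k:     0  1  2  3  4  5  6  7  8  9 10 11 12 13 14 15 16
g(k):  0  0  0  1  1  1  2  2  2  0  0  0  1  1  1  2  2
The P-positions (g = 0) in 0..16 are 0, 1, 2, 9, 10, 11.

0, 1, 2, 9, 10, 11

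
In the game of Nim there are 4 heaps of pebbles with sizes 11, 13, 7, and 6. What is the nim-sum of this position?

Compute the nim-sum pairwise:
11 XOR 13 = 6
6 XOR 7 = 1
1 XOR 6 = 7

7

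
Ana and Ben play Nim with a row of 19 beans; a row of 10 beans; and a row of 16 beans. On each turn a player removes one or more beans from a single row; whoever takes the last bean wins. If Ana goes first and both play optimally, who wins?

Nim-sum: 19 ^ 10 ^ 16 = 9.
The nim-sum is 9 ≠ 0, so this is an N-position: the player to move can win; Ana has a winning move.

Ana wins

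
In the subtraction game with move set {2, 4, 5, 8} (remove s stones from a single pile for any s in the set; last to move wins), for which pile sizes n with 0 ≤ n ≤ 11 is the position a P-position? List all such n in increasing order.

0, 1, 7, 10

Build the Grundy sequence with g(k) = mex{g(k−s) : s ∈ {2, 4, 5, 8}, s ≤ k}:
k:     0  1  2  3  4  5  6  7  8  9 10 11
g(k):  0  0  1  1  2  2  3  0  4  1  0  2
The P-positions (g = 0) in 0..11 are 0, 1, 7, 10.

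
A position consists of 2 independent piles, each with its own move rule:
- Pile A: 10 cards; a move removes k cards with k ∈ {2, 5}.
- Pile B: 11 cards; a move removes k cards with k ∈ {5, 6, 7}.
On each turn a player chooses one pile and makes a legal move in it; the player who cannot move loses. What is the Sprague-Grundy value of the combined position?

3

For pile A, compute g(0), g(1), … with moves {2, 5}:
k:     0  1  2  3  4  5  6  7  8  9 10
g(k):  0  0  1  1  0  2  1  0  0  1  1
So g(10) = 1.
For pile B, compute g(0), g(1), … with moves {5, 6, 7}:
g(0) = mex{} = 0
g(1) = mex{} = 0
g(2) = mex{} = 0
g(3) = mex{} = 0
g(4) = mex{} = 0
g(5) = mex{0} = 1
g(6) = mex{0} = 1
g(7) = mex{0} = 1
g(8) = mex{0} = 1
g(9) = mex{0} = 1
g(10) = mex{0,1} = 2
g(11) = mex{0,1} = 2
So g(11) = 2.
The value of a disjunctive sum is the nim-sum of the parts.
Combined value = 1 ⊕ 2 = 3.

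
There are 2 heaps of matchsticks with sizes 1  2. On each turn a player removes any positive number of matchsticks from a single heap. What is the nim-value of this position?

3

In binary:
  01  (1)
  10  (2)
  --
  11  (3)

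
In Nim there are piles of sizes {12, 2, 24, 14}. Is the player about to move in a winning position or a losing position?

Winning position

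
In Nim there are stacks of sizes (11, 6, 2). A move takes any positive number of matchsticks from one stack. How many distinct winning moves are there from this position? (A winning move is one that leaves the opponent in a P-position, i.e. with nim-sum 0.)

Nim-sum: 11 XOR 6 XOR 2 = 15.
The overall nim-sum is X = 15. A stack of size p has a winning move iff p XOR X < p (reduce it to p XOR X).
  11: 11 XOR 15 = 4 < 11 — winning move (to 4).
  6: 6 XOR 15 = 9 ≥ 6 — no move.
  2: 2 XOR 15 = 13 ≥ 2 — no move.
That gives 1 winning move.

1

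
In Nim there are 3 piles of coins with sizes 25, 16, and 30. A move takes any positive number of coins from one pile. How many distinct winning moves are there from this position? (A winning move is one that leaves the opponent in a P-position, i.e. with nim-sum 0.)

3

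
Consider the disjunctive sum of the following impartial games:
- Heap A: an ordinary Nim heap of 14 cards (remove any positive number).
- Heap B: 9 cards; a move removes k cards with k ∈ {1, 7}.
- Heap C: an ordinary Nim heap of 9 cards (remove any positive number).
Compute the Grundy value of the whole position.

Heap A is a plain Nim heap of size 14, so its Grundy value is 14.
For heap B, compute g(0), g(1), … with moves {1, 7}:
g(0) = mex{} = 0
g(1) = mex{0} = 1
g(2) = mex{1} = 0
g(3) = mex{0} = 1
g(4) = mex{1} = 0
g(5) = mex{0} = 1
g(6) = mex{1} = 0
g(7) = mex{0} = 1
g(8) = mex{1} = 0
g(9) = mex{0} = 1
So g(9) = 1.
Heap C is a plain Nim heap of size 9, so its Grundy value is 9.
The value of a disjunctive sum is the nim-sum of the parts.
Combined value = 14 XOR 1 XOR 9 = 6.

6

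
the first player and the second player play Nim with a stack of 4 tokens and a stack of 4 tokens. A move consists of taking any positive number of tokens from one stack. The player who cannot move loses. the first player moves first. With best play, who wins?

the second player wins

In binary:
  100  (4)
  100  (4)
  ---
  000  (0)
The nim-sum is 0, so this is a P-position: the player to move is in a losing position under optimal play; the first player is about to move from it and so loses — the second player wins.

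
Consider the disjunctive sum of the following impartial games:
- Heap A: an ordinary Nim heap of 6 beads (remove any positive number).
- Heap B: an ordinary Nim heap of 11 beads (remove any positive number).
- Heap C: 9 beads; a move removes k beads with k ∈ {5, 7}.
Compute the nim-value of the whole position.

Heap A is a plain Nim heap of size 6, so its Grundy value is 6.
Heap B is a plain Nim heap of size 11, so its Grundy value is 11.
Build the Grundy sequence for heap C with g(k) = mex{g(k−s) : s ∈ {5, 7}, s ≤ k}:
k:     0  1  2  3  4  5  6  7  8  9
g(k):  0  0  0  0  0  1  1  1  1  1
So g(9) = 1.
The value of a disjunctive sum is the nim-sum of the parts.
Combined value = 6 ⊕ 11 ⊕ 1 = 12.

12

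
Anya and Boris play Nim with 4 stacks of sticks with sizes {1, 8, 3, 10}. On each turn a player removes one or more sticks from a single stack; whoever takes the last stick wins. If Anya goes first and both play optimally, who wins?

Boris wins

Compute the nim-sum pairwise:
1 XOR 8 = 9
9 XOR 3 = 10
10 XOR 10 = 0
The nim-sum is 0, so this is a P-position: the player to move is in a losing position under optimal play; Anya is about to move from it and so loses — Boris wins.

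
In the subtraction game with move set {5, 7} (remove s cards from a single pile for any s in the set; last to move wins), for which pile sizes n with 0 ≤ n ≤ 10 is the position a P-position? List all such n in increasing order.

0, 1, 2, 3, 4

Build the Grundy sequence with g(k) = mex{g(k−s) : s ∈ {5, 7}, s ≤ k}:
k:     0  1  2  3  4  5  6  7  8  9 10
g(k):  0  0  0  0  0  1  1  1  1  1  2
The P-positions (g = 0) in 0..10 are 0, 1, 2, 3, 4.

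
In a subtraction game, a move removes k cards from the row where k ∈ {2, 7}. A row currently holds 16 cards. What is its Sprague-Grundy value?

Compute g(0), g(1), … for moves {2, 7}:
k:     0  1  2  3  4  5  6  7  8  9 10 11 12 13 14 15 16
g(k):  0  0  1  1  0  0  1  1  2  0  0  1  1  0  0  1  1
So g(16) = 1.

1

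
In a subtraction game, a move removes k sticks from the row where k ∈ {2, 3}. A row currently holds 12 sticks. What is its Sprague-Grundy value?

1

Compute g(0), g(1), … for moves {2, 3}:
g(0) = mex{} = 0
g(1) = mex{} = 0
g(2) = mex{0} = 1
g(3) = mex{0} = 1
g(4) = mex{0,1} = 2
g(5) = mex{1} = 0
g(6) = mex{1,2} = 0
g(7) = mex{0,2} = 1
g(8) = mex{0} = 1
g(9) = mex{0,1} = 2
g(10) = mex{1} = 0
g(11) = mex{1,2} = 0
g(12) = mex{0,2} = 1
So g(12) = 1.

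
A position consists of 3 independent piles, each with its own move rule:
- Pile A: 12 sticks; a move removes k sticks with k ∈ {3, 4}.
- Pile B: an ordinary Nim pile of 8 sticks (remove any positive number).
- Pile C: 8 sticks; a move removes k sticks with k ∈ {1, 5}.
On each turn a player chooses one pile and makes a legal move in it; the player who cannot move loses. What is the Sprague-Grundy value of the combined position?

Build the Grundy sequence for pile A with g(k) = mex{g(k−s) : s ∈ {3, 4}, s ≤ k}:
g(0) = mex{} = 0
g(1) = mex{} = 0
g(2) = mex{} = 0
g(3) = mex{0} = 1
g(4) = mex{0} = 1
g(5) = mex{0} = 1
g(6) = mex{0,1} = 2
g(7) = mex{1} = 0
g(8) = mex{1} = 0
g(9) = mex{1,2} = 0
g(10) = mex{0,2} = 1
g(11) = mex{0} = 1
g(12) = mex{0} = 1
So g(12) = 1.
Pile B is a plain Nim pile of size 8, so its Grundy value is 8.
For pile C, compute g(0), g(1), … with moves {1, 5}:
g(0) = mex{} = 0
g(1) = mex{0} = 1
g(2) = mex{1} = 0
g(3) = mex{0} = 1
g(4) = mex{1} = 0
g(5) = mex{0} = 1
g(6) = mex{1} = 0
g(7) = mex{0} = 1
g(8) = mex{1} = 0
So g(8) = 0.
By the Sprague-Grundy theorem, the Grundy value of a sum of independent games is the XOR of the component values.
Combined value = 1 ⊕ 8 ⊕ 0 = 9.

9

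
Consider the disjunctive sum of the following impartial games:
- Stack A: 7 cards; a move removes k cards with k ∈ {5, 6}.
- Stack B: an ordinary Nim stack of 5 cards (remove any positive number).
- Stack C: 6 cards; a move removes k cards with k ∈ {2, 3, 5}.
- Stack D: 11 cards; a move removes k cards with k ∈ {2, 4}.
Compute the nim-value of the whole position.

Grundy values for stack A (subtraction set {5, 6}):
g(0) = mex{} = 0
g(1) = mex{} = 0
g(2) = mex{} = 0
g(3) = mex{} = 0
g(4) = mex{} = 0
g(5) = mex{0} = 1
g(6) = mex{0} = 1
g(7) = mex{0} = 1
So g(7) = 1.
Stack B is a plain Nim stack of size 5, so its Grundy value is 5.
Build the Grundy sequence for stack C with g(k) = mex{g(k−s) : s ∈ {2, 3, 5}, s ≤ k}:
k:     0  1  2  3  4  5  6
g(k):  0  0  1  1  2  2  3
So g(6) = 3.
Grundy values for stack D (subtraction set {2, 4}):
k:     0  1  2  3  4  5  6  7  8  9 10 11
g(k):  0  0  1  1  2  2  0  0  1  1  2  2
So g(11) = 2.
By the Sprague-Grundy theorem, the Grundy value of a sum of independent games is the XOR of the component values.
Combined value = 1 ⊕ 5 ⊕ 3 ⊕ 2 = 5.

5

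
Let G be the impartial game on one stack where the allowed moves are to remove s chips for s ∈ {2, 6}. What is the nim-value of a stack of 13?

Build the Grundy sequence with g(k) = mex{g(k−s) : s ∈ {2, 6}, s ≤ k}:
k:     0  1  2  3  4  5  6  7  8  9 10 11 12 13
g(k):  0  0  1  1  0  0  1  1  0  0  1  1  0  0
So g(13) = 0.

0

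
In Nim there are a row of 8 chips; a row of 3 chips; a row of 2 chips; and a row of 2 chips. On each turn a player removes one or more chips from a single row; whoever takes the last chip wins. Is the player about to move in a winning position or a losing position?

Nim-sum: 8 ^ 3 ^ 2 ^ 2 = 11.
The nim-sum is 11 ≠ 0, so this is an N-position: the player to move can win.

Winning position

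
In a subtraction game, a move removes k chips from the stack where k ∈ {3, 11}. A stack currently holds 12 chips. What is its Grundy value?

2

Grundy values for subtraction set {3, 11}:
k:     0  1  2  3  4  5  6  7  8  9 10 11 12
g(k):  0  0  0  1  1  1  0  0  0  1  1  1  2
So g(12) = 2.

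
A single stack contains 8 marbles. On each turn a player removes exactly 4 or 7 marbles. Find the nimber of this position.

Grundy values for subtraction set {4, 7}:
k:     0  1  2  3  4  5  6  7  8
g(k):  0  0  0  0  1  1  1  1  2
So g(8) = 2.

2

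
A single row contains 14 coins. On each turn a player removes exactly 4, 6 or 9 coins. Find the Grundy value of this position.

0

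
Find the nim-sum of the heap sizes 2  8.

Compute the nim-sum pairwise:
2 ⊕ 8 = 10

10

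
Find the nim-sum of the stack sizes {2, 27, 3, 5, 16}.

Nim-sum: 2 ⊕ 27 ⊕ 3 ⊕ 5 ⊕ 16 = 15.

15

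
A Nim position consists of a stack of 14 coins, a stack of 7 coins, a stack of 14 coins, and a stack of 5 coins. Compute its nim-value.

2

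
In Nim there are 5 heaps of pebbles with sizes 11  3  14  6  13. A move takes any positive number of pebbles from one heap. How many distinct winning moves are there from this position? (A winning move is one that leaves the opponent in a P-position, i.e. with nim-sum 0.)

Nim-sum: 11 ^ 3 ^ 14 ^ 6 ^ 13 = 13.
The overall nim-sum is X = 13. A heap of size p has a winning move iff p XOR X < p (reduce it to p XOR X).
  11: 11 XOR 13 = 6 < 11 — winning move (to 6).
  3: 3 XOR 13 = 14 ≥ 3 — no move.
  14: 14 XOR 13 = 3 < 14 — winning move (to 3).
  6: 6 XOR 13 = 11 ≥ 6 — no move.
  13: 13 XOR 13 = 0 < 13 — winning move (to 0).
That gives 3 winning moves.

3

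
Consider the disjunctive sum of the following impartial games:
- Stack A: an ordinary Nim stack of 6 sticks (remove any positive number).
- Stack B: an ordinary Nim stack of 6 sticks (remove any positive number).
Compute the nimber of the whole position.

0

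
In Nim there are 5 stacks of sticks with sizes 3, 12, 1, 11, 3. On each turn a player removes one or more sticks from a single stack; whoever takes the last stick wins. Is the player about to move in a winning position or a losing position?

Winning position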